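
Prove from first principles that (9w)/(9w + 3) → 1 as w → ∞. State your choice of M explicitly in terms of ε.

Suppose ε > 0. We seek M > 0 such that w > M implies |(9w)/(9w + 3) − 1| < ε.
(9w)/(9w + 3) − 1 = (9(9w) − 9(9w + 3)) / (9(9w + 3)) = -27/(9(9w + 3)).
For w > 0 we have 9w + 3 > 9w, so |(9w)/(9w + 3) − 1| = 27/(9(9w + 3)) < 27/(9·9w) = (1/3)/w.
Thus |(9w)/(9w + 3) − 1| < ε whenever w > (1/3)/ε.
Take M = (1/3)/ε. If w > M then |(9w)/(9w + 3) − 1| < (1/3)/w < ε.

M = (1/3)/ε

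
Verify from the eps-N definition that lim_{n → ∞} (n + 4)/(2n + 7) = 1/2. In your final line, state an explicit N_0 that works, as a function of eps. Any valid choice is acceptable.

N_0 = (1/4)/eps

Let eps > 0. For n ≥ 1, |(n + 4)/(2n + 7) − (1/2)| = |1|/(2(2n + 7)) = 1/(2(2n + 7)).
Since 2n + 7 ≥ 2n for n ≥ 1, this is ≤ 1/(2·2n) = (1/4)/n.
So |(n + 4)/(2n + 7) − (1/2)| < eps whenever n > (1/4)/eps.
Take N_0 = (1/4)/eps. If n > N_0 then |(n + 4)/(2n + 7) − (1/2)| ≤ (1/4)/n < eps.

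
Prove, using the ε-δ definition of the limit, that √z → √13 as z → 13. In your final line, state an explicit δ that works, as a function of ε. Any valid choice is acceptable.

δ = min(13, √13·ε)

Let ε > 0 be given. We want δ > 0 such that 0 < |z − 13| < δ implies |√z − √13| < ε.
Rationalise: √z − √13 = (z − 13)/(√z + √13), so |√z − √13| = |z − 13|/(√z + √13).
Restrict δ ≤ 13 so that |z − 13| < 13 forces z > 0, and then √z + √13 > √13.
Hence |√z − √13| < |z − 13|/√13, which is < ε once |z − 13| < √13·ε.
Take δ = min(13, √13·ε). If 0 < |z − 13| < δ then z > 0 and |√z − √13| < |z − 13|/√13 < ε.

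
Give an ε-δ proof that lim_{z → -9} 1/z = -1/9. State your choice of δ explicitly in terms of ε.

Fix ε > 0. We seek δ > 0 such that 0 < |z + 9| < δ implies |1/z + 1/9| < ε.
|1/z + 1/9| = |-9 − z|/(9·|z|) = |z + 9|/(9|z|).
Restrict δ ≤ 9/2. Then |z + 9| < 9/2 gives |z| > 9/2, so 9|z| > 81/2.
Then |1/z + 1/9| < |z + 9|/(81/2), which is < ε when |z + 9| < (81/2)ε.
Take δ = min(9/2, (81/2)ε). Then 0 < |z + 9| < δ gives both |z + 9| < 9/2 and |z + 9| < (81/2)ε, so |1/z + 1/9| < ε.

δ = min(9/2, (81/2)ε)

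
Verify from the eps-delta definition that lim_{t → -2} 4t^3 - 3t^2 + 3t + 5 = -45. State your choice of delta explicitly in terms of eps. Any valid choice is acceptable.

Suppose eps > 0. We want delta > 0 such that 0 < |t + 2| < delta implies |(4t^3 - 3t^2 + 3t + 5) + 45| < eps.
(4t^3 - 3t^2 + 3t + 5) + 45 = 4t^3 - 3t^2 + 3t + 50 = (t + 2)(4t^2 - 11t + 25).
So |(4t^3 - 3t^2 + 3t + 5) + 45| = |t + 2|·|4t^2 - 11t + 25|.
Require delta ≤ 1. Then |t + 2| < 1 gives |t| < 3, and by the triangle inequality |4t^2 - 11t + 25| ≤ 4·3^2 + 11·3 + 25 = 94.
Hence |(4t^3 - 3t^2 + 3t + 5) + 45| ≤ 94|t + 2| < eps provided |t + 2| < eps/94.
Take delta = min(1, eps/94). Then 0 < |t + 2| < delta gives both |t + 2| < 1 and |t + 2| < eps/94, so |(4t^3 - 3t^2 + 3t + 5) + 45| < eps.

delta = min(1, eps/94)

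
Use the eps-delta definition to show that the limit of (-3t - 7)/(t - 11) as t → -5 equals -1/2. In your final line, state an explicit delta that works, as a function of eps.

Let eps > 0. We want delta > 0 with 0 < |t + 5| < delta ⇒ |(-3t - 7)/(t - 11) + 1/2| < eps.
Combining over a common denominator, (-3t - 7)/(t - 11) + 1/2 = [(-3t - 7)·(-16) − 8·(t - 11)] / [(-16)·(t - 11)] = 40(t + 5) / ((-16)(t - 11)).
So |(-3t - 7)/(t - 11) + 1/2| = 40|t + 5| / (16·|t − 11|).
Require delta ≤ 8, so |t − 11| ≥ |-16| − |t + 5| > 16 − 8 = 8.
Hence |(-3t - 7)/(t - 11) + 1/2| < 40|t + 5|/(16·8) = (5/16)|t + 5|, which is < eps once |t + 5| < (16/5)eps.
Take delta = min(8, (16/5)eps). Then 0 < |t + 5| < delta forces both bounds, so |(-3t - 7)/(t - 11) + 1/2| < eps.

delta = min(8, (16/5)eps)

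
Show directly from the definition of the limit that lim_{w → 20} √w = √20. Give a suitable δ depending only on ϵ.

Let ϵ > 0. We want δ > 0 such that 0 < |w − 20| < δ implies |√w − √20| < ϵ.
Rationalise: √w − √20 = (w − 20)/(√w + √20), so |√w − √20| = |w − 20|/(√w + √20).
Restrict δ ≤ 20 so that |w − 20| < 20 forces w > 0, and then √w + √20 > √20.
Hence |√w − √20| < |w − 20|/√20, which is < ϵ once |w − 20| < √20·ϵ.
Take δ = min(20, √20·ϵ). If 0 < |w − 20| < δ then w > 0 and |√w − √20| < |w − 20|/√20 < ϵ.

δ = min(20, √20·ϵ)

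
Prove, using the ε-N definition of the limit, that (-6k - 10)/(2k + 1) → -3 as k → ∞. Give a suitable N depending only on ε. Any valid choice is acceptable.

N = (7/2)/ε

Let ε > 0 be given. For k ≥ 1, |(-6k - 10)/(2k + 1) + 3| = |-14|/(2(2k + 1)) = 14/(2(2k + 1)).
Since 2k + 1 ≥ 2k for k ≥ 1, this is ≤ 14/(2·2k) = (7/2)/k.
So |(-6k - 10)/(2k + 1) + 3| < ε whenever k > (7/2)/ε.
Take N = (7/2)/ε. If k > N then |(-6k - 10)/(2k + 1) + 3| ≤ (7/2)/k < ε.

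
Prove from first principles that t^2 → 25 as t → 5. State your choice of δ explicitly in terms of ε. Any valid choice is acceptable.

δ = min(1, ε/11)

Let ε > 0. We seek δ > 0 with 0 < |t − 5| < δ ⇒ |t^2 − 25| < ε.
Factor: t^2 − 25 = (t − 5)(t + 5), so |t^2 − 25| = |t − 5|·|t + 5|.
Restrict δ ≤ 1. Then |t − 5| < 1 gives |t| < 6, so by the triangle inequality |t + 5| ≤ 6 + 5 = 11.
Hence |t^2 − 25| ≤ 11|t − 5|, which is < ε once |t − 5| < ε/11.
Take δ = min(1, ε/11). If 0 < |t − 5| < δ then both bounds hold and |t^2 − 25| ≤ 11|t − 5| < 11·(ε/11) = ε.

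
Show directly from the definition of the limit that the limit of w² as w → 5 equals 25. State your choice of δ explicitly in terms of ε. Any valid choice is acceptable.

δ = min(2, ε/12)

Fix ε > 0. We seek δ > 0 with 0 < |w − 5| < δ ⇒ |w² − 25| < ε.
Factor: w² − 25 = (w − 5)(w + 5), so |w² − 25| = |w − 5|·|w + 5|.
Impose δ ≤ 2 so that |w| < 7; then |w + 5| ≤ 12.
Hence |w² − 25| ≤ 12|w − 5|, which is < ε once |w − 5| < ε/12.
Take δ = min(2, ε/12). If 0 < |w − 5| < δ then both bounds hold and |w² − 25| ≤ 12|w − 5| < 12·(ε/12) = ε.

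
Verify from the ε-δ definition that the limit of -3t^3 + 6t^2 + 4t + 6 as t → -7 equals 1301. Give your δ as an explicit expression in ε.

δ = min(1, ε/593)

Suppose ε > 0. We want δ > 0 such that 0 < |t + 7| < δ implies |(-3t^3 + 6t^2 + 4t + 6) − 1301| < ε.
(-3t^3 + 6t^2 + 4t + 6) − 1301 = -3t^3 + 6t^2 + 4t - 1295 = (t + 7)(-3t^2 + 27t - 185).
So |(-3t^3 + 6t^2 + 4t + 6) − 1301| = |t + 7|·|-3t^2 + 27t - 185|.
Require δ ≤ 1. Then |t + 7| < 1 gives |t| < 8, and by the triangle inequality |-3t^2 + 27t - 185| ≤ 3·8^2 + 27·8 + 185 = 593.
Hence |(-3t^3 + 6t^2 + 4t + 6) − 1301| ≤ 593|t + 7| < ε provided |t + 7| < ε/593.
Take δ = min(1, ε/593). Then 0 < |t + 7| < δ gives both |t + 7| < 1 and |t + 7| < ε/593, so |(-3t^3 + 6t^2 + 4t + 6) − 1301| < ε.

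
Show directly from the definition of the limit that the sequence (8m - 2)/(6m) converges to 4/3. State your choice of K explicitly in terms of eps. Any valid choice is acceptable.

Fix eps > 0. For m ≥ 1, |(8m - 2)/(6m) − (4/3)| = |-12|/(6(6m)) = 12/(6(6m)).
Since 6m ≥ 6m for m ≥ 1, this is ≤ 12/(6·6m) = (1/3)/m.
So |(8m - 2)/(6m) − (4/3)| < eps whenever m > (1/3)/eps.
Take K = (1/3)/eps. If m > K then |(8m - 2)/(6m) − (4/3)| ≤ (1/3)/m < eps.

K = (1/3)/eps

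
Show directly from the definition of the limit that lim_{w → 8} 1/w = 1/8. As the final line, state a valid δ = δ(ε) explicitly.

Let ε > 0 be given. We seek δ > 0 such that 0 < |w − 8| < δ implies |1/w − (1/8)| < ε.
|1/w − (1/8)| = |8 − w|/(8·|w|) = |w − 8|/(8|w|).
Restrict δ ≤ 4. Then |w − 8| < 4 gives |w| > 4, so 8|w| > 32.
Then |1/w − (1/8)| < |w − 8|/32, which is < ε when |w − 8| < 32ε.
Take δ = min(4, 32ε). Then 0 < |w − 8| < δ gives both |w − 8| < 4 and |w − 8| < 32ε, so |1/w − (1/8)| < ε.

δ = min(4, 32ε)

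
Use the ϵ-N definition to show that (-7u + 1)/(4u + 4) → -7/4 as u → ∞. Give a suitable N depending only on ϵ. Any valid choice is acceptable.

N = 2/ϵ

Fix ϵ > 0. We seek N > 0 such that u > N implies |(-7u + 1)/(4u + 4) + 7/4| < ϵ.
(-7u + 1)/(4u + 4) + 7/4 = (4(-7u + 1) − (-7)(4u + 4)) / (4(4u + 4)) = 32/(4(4u + 4)).
For u > 0 we have 4u + 4 > 4u, so |(-7u + 1)/(4u + 4) + 7/4| = 32/(4(4u + 4)) < 32/(4·4u) = 2/u.
Thus |(-7u + 1)/(4u + 4) + 7/4| < ϵ whenever u > 2/ϵ.
Take N = 2/ϵ. If u > N then |(-7u + 1)/(4u + 4) + 7/4| < 2/u < ϵ.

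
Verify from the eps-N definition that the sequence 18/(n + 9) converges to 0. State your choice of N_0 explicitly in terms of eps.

N_0 = 18/eps

Let eps > 0. For n ≥ 1, |18/(n + 9) − 0| = 18/(n + 9) ≤ 18/n.
We need 18/n < eps, i.e. n > 18/eps.
Take N_0 = 18/eps. If n > N_0 then |18/(n + 9)| ≤ 18/n < eps.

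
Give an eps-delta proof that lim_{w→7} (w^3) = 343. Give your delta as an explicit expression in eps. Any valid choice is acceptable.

Let eps > 0 be given. We seek delta > 0 with 0 < |w − 7| < delta ⇒ |w^3 − 343| < eps.
Factor: w^3 − 343 = (w − 7)(w^2 + 7w + 49), so |w^3 − 343| = |w − 7|·|w^2 + 7w + 49|.
Restrict delta ≤ 2. Then |w − 7| < 2 gives |w| < 9, so by the triangle inequality |w^2 + 7w + 49| ≤ 9^2 + 7·9 + 49 = 193.
Hence |w^3 − 343| ≤ 193|w − 7|, which is < eps once |w − 7| < eps/193.
Take delta = min(2, eps/193). If 0 < |w − 7| < delta then both bounds hold and |w^3 − 343| ≤ 193|w − 7| < 193·(eps/193) = eps.

delta = min(2, eps/193)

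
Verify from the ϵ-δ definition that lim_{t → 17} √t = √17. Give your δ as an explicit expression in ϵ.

δ = min(17, √17·ϵ)

Let ϵ > 0 be given. We want δ > 0 such that 0 < |t − 17| < δ implies |√t − √17| < ϵ.
Rationalise: √t − √17 = (t − 17)/(√t + √17), so |√t − √17| = |t − 17|/(√t + √17).
Restrict δ ≤ 17 so that |t − 17| < 17 forces t > 0, and then √t + √17 > √17.
Hence |√t − √17| < |t − 17|/√17, which is < ϵ once |t − 17| < √17·ϵ.
Take δ = min(17, √17·ϵ). If 0 < |t − 17| < δ then t > 0 and |√t − √17| < |t − 17|/√17 < ϵ.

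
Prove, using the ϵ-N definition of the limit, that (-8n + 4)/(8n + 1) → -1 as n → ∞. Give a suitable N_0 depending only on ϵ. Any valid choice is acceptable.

N_0 = (5/8)/ϵ

Let ϵ > 0 be given. For n ≥ 1, |(-8n + 4)/(8n + 1) + 1| = |40|/(8(8n + 1)) = 40/(8(8n + 1)).
Since 8n + 1 ≥ 8n for n ≥ 1, this is ≤ 40/(8·8n) = (5/8)/n.
So |(-8n + 4)/(8n + 1) + 1| < ϵ whenever n > (5/8)/ϵ.
Take N_0 = (5/8)/ϵ. If n > N_0 then |(-8n + 4)/(8n + 1) + 1| ≤ (5/8)/n < ϵ.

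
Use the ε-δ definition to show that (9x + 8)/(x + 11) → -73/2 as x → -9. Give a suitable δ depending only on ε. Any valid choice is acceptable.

Fix ε > 0. We want δ > 0 with 0 < |x + 9| < δ ⇒ |(9x + 8)/(x + 11) + 73/2| < ε.
Combining over a common denominator, (9x + 8)/(x + 11) + 73/2 = [(9x + 8)·2 − (-73)·(x + 11)] / [2·(x + 11)] = 91(x + 9) / (2(x + 11)).
So |(9x + 8)/(x + 11) + 73/2| = 91|x + 9| / (2·|x + 11|).
Restrict δ ≤ 1. Then |x + 9| < 1 gives |x + 11| = |(x + 9) + 2| ≥ 2 − 1 = 1.
Hence |(9x + 8)/(x + 11) + 73/2| < 91|x + 9|/(2·1) = (91/2)|x + 9|, which is < ε once |x + 9| < (2/91)ε.
Take δ = min(1, (2/91)ε). Then 0 < |x + 9| < δ forces both bounds, so |(9x + 8)/(x + 11) + 73/2| < ε.

δ = min(1, (2/91)ε)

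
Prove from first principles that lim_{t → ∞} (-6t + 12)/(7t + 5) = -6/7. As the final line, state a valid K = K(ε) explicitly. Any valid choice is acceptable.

K = (114/49)/ε

Let ε > 0 be given. We seek K > 0 such that t > K implies |(-6t + 12)/(7t + 5) + 6/7| < ε.
(-6t + 12)/(7t + 5) + 6/7 = (7(-6t + 12) − (-6)(7t + 5)) / (7(7t + 5)) = 114/(7(7t + 5)).
For t > 0 we have 7t + 5 > 7t, so |(-6t + 12)/(7t + 5) + 6/7| = 114/(7(7t + 5)) < 114/(7·7t) = (114/49)/t.
Thus |(-6t + 12)/(7t + 5) + 6/7| < ε whenever t > (114/49)/ε.
Take K = (114/49)/ε. If t > K then |(-6t + 12)/(7t + 5) + 6/7| < (114/49)/t < ε.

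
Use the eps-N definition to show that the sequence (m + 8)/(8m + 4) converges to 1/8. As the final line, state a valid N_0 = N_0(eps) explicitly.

Let eps > 0 be given. For m ≥ 1, |(m + 8)/(8m + 4) − (1/8)| = |60|/(8(8m + 4)) = 60/(8(8m + 4)).
Since 8m + 4 ≥ 8m for m ≥ 1, this is ≤ 60/(8·8m) = (15/16)/m.
So |(m + 8)/(8m + 4) − (1/8)| < eps whenever m > (15/16)/eps.
Take N_0 = (15/16)/eps. If m > N_0 then |(m + 8)/(8m + 4) − (1/8)| ≤ (15/16)/m < eps.

N_0 = (15/16)/eps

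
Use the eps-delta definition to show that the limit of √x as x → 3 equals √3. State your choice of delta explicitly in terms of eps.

delta = min(3, √3·eps)

Suppose eps > 0. We want delta > 0 such that 0 < |x − 3| < delta implies |√x − √3| < eps.
Rationalise: √x − √3 = (x − 3)/(√x + √3), so |√x − √3| = |x − 3|/(√x + √3).
Restrict delta ≤ 3 so that |x − 3| < 3 forces x > 0, and then √x + √3 > √3.
Hence |√x − √3| < |x − 3|/√3, which is < eps once |x − 3| < √3·eps.
Take delta = min(3, √3·eps). If 0 < |x − 3| < delta then x > 0 and |√x − √3| < |x − 3|/√3 < eps.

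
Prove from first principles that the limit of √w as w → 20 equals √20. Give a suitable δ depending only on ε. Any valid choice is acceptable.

δ = min(20, √20·ε)

Let ε > 0. We want δ > 0 such that 0 < |w − 20| < δ implies |√w − √20| < ε.
Multiplying by the conjugate, |√w − √20| = |w − 20|/(√w + √20).
Restrict δ ≤ 20 so that |w − 20| < 20 forces w > 0, and then √w + √20 > √20.
Hence |√w − √20| < |w − 20|/√20, which is < ε once |w − 20| < √20·ε.
Take δ = min(20, √20·ε). If 0 < |w − 20| < δ then w > 0 and |√w − √20| < |w − 20|/√20 < ε.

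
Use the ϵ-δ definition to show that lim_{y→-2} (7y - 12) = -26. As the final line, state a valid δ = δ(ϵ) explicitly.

Fix ϵ > 0. We need δ > 0 so that 0 < |y + 2| < δ implies |(7y - 12) + 26| < ϵ.
Since (7y - 12) + 26 = 7(y + 2), we have |(7y - 12) + 26| = 7|y + 2|.
Thus it suffices that |y + 2| < ϵ/7.
Take δ = ϵ/7. If 0 < |y + 2| < δ then |(7y - 12) + 26| = 7|y + 2| < 7·(ϵ/7) = ϵ.

δ = ϵ/7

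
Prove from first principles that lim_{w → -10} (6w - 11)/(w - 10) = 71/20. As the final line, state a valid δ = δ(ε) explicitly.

Fix ε > 0. We want δ > 0 with 0 < |w + 10| < δ ⇒ |(6w - 11)/(w - 10) − (71/20)| < ε.
Combining over a common denominator, (6w - 11)/(w - 10) − (71/20) = [(6w - 11)·(-20) − (-71)·(w - 10)] / [(-20)·(w - 10)] = -49(w + 10) / ((-20)(w - 10)).
So |(6w - 11)/(w - 10) − (71/20)| = 49|w + 10| / (20·|w − 10|).
Restrict δ ≤ 10. Then |w + 10| < 10 gives |w − 10| = |(w + 10) + (-20)| ≥ 20 − 10 = 10.
Hence |(6w - 11)/(w - 10) − (71/20)| < 49|w + 10|/(20·10) = (49/200)|w + 10|, which is < ε once |w + 10| < (200/49)ε.
Take δ = min(10, (200/49)ε). Then 0 < |w + 10| < δ forces both bounds, so |(6w - 11)/(w - 10) − (71/20)| < ε.

δ = min(10, (200/49)ε)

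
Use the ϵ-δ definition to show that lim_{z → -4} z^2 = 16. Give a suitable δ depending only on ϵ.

Suppose ϵ > 0. We seek δ > 0 with 0 < |z + 4| < δ ⇒ |z^2 − 16| < ϵ.
Factor: z^2 − 16 = (z + 4)(z - 4), so |z^2 − 16| = |z + 4|·|z - 4|.
Restrict δ ≤ 1. Then |z + 4| < 1 gives |z| < 5, so by the triangle inequality |z - 4| ≤ 5 + 4 = 9.
Hence |z^2 − 16| ≤ 9|z + 4|, which is < ϵ once |z + 4| < ϵ/9.
Take δ = min(1, ϵ/9). If 0 < |z + 4| < δ then both bounds hold and |z^2 − 16| ≤ 9|z + 4| < 9·(ϵ/9) = ϵ.

δ = min(1, ϵ/9)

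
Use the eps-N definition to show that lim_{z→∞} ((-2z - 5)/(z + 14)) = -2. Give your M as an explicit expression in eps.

M = 23/eps

Fix eps > 0. We seek M > 0 such that z > M implies |(-2z - 5)/(z + 14) + 2| < eps.
(-2z - 5)/(z + 14) + 2 = ((-2z - 5) − (-2)(z + 14)) / ((z + 14)) = 23/((z + 14)).
For z > 0 we have z + 14 > z, so |(-2z - 5)/(z + 14) + 2| = 23/((z + 14)) < 23/(z) = 23/z.
Thus |(-2z - 5)/(z + 14) + 2| < eps whenever z > 23/eps.
Take M = 23/eps. If z > M then |(-2z - 5)/(z + 14) + 2| < 23/z < eps.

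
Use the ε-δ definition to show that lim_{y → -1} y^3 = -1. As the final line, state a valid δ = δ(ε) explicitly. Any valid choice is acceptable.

Suppose ε > 0. We seek δ > 0 with 0 < |y + 1| < δ ⇒ |y^3 + 1| < ε.
Factor: y^3 + 1 = (y + 1)(y^2 - y + 1), so |y^3 + 1| = |y + 1|·|y^2 - y + 1|.
Restrict δ ≤ 1. Then |y + 1| < 1 gives |y| < 2, so by the triangle inequality |y^2 - y + 1| ≤ 2^2 + 2 + 1 = 7.
Hence |y^3 + 1| ≤ 7|y + 1|, which is < ε once |y + 1| < ε/7.
Take δ = min(1, ε/7). If 0 < |y + 1| < δ then both bounds hold and |y^3 + 1| ≤ 7|y + 1| < 7·(ε/7) = ε.

δ = min(1, ε/7)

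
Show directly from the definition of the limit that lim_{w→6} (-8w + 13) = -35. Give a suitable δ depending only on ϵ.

Let ϵ > 0. We need δ > 0 so that 0 < |w − 6| < δ implies |(-8w + 13) + 35| < ϵ.
Since (-8w + 13) + 35 = -8(w − 6), we have |(-8w + 13) + 35| = 8|w − 6|.
Thus it suffices that |w − 6| < ϵ/8.
Choosing δ = ϵ/8 gives |(-8w + 13) + 35| = 8|w − 6| < ϵ whenever |w − 6| < δ.

δ = ϵ/8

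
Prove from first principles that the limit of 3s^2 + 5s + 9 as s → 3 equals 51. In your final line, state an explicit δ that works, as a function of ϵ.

δ = min(2, ϵ/29)

Fix ϵ > 0. We want δ > 0 such that 0 < |s − 3| < δ implies |(3s^2 + 5s + 9) − 51| < ϵ.
(3s^2 + 5s + 9) − 51 = 3s^2 + 5s - 42 = (s − 3)(3s + 14).
So |(3s^2 + 5s + 9) − 51| = |s − 3|·|3s + 14|.
Assume first that |s − 3| < 2, so |s| < 5. Then |3s + 14| ≤ 3·5 + 14 = 29.
Hence |(3s^2 + 5s + 9) − 51| ≤ 29|s − 3| < ϵ provided |s − 3| < ϵ/29.
Choosing δ = min(2, ϵ/29) ensures both conditions, hence |(3s^2 + 5s + 9) − 51| < ϵ.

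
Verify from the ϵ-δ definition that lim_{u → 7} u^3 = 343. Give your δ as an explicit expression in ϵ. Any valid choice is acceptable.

Fix ϵ > 0. We seek δ > 0 with 0 < |u − 7| < δ ⇒ |u^3 − 343| < ϵ.
Factor: u^3 − 343 = (u − 7)(u^2 + 7u + 49), so |u^3 − 343| = |u − 7|·|u^2 + 7u + 49|.
Impose δ ≤ 1 so that |u| < 8; then |u^2 + 7u + 49| ≤ 169.
Hence |u^3 − 343| ≤ 169|u − 7|, which is < ϵ once |u − 7| < ϵ/169.
Take δ = min(1, ϵ/169). If 0 < |u − 7| < δ then both bounds hold and |u^3 − 343| ≤ 169|u − 7| < 169·(ϵ/169) = ϵ.

δ = min(1, ϵ/169)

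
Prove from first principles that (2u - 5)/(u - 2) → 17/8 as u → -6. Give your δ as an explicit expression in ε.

δ = min(4, 32ε)

Fix ε > 0. We want δ > 0 with 0 < |u + 6| < δ ⇒ |(2u - 5)/(u - 2) − (17/8)| < ε.
Combining over a common denominator, (2u - 5)/(u - 2) − (17/8) = [(2u - 5)·(-8) − (-17)·(u - 2)] / [(-8)·(u - 2)] = 1(u + 6) / ((-8)(u - 2)).
So |(2u - 5)/(u - 2) − (17/8)| = |u + 6| / (8·|u − 2|).
Require δ ≤ 4, so |u − 2| ≥ |-8| − |u + 6| > 8 − 4 = 4.
Hence |(2u - 5)/(u - 2) − (17/8)| < |u + 6|/(8·4) = (1/32)|u + 6|, which is < ε once |u + 6| < 32ε.
Take δ = min(4, 32ε). Then 0 < |u + 6| < δ forces both bounds, so |(2u - 5)/(u - 2) − (17/8)| < ε.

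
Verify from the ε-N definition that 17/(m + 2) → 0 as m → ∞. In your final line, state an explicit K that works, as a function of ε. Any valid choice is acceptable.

Let ε > 0 be given. For m ≥ 1, |17/(m + 2) − 0| = 17/(m + 2) ≤ 17/m.
We need 17/m < ε, i.e. m > 17/ε.
Take K = 17/ε. If m > K then |17/(m + 2)| ≤ 17/m < ε.

K = 17/ε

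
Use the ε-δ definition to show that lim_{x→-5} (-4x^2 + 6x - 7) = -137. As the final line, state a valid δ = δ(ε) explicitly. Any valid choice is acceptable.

δ = min(2, ε/54)

Let ε > 0 be given. We want δ > 0 such that 0 < |x + 5| < δ implies |(-4x^2 + 6x - 7) + 137| < ε.
(-4x^2 + 6x - 7) + 137 = -4x^2 + 6x + 130 = (x + 5)(-4x + 26).
So |(-4x^2 + 6x - 7) + 137| = |x + 5|·|-4x + 26|.
Assume first that |x + 5| < 2, so |x| < 7. Then |-4x + 26| ≤ 4·7 + 26 = 54.
Hence |(-4x^2 + 6x - 7) + 137| ≤ 54|x + 5| < ε provided |x + 5| < ε/54.
Choosing δ = min(2, ε/54) ensures both conditions, hence |(-4x^2 + 6x - 7) + 137| < ε.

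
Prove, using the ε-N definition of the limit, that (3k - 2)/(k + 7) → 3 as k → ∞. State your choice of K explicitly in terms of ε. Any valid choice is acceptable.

Let ε > 0. For k ≥ 1, |(3k - 2)/(k + 7) − 3| = |-23|/((k + 7)) = 23/((k + 7)).
Since k + 7 ≥ k for k ≥ 1, this is ≤ 23/(k) = 23/k.
So |(3k - 2)/(k + 7) − 3| < ε whenever k > 23/ε.
Take K = 23/ε. If k > K then |(3k - 2)/(k + 7) − 3| ≤ 23/k < ε.

K = 23/ε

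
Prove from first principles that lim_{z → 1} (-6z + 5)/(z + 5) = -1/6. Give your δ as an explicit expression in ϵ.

δ = min(3, (18/35)ϵ)

Fix ϵ > 0. We want δ > 0 with 0 < |z − 1| < δ ⇒ |(-6z + 5)/(z + 5) + 1/6| < ϵ.
Combining over a common denominator, (-6z + 5)/(z + 5) + 1/6 = [(-6z + 5)·6 − (-1)·(z + 5)] / [6·(z + 5)] = -35(z − 1) / (6(z + 5)).
So |(-6z + 5)/(z + 5) + 1/6| = 35|z − 1| / (6·|z + 5|).
Require δ ≤ 3, so |z + 5| ≥ |6| − |z − 1| > 6 − 3 = 3.
Hence |(-6z + 5)/(z + 5) + 1/6| < 35|z − 1|/(6·3) = (35/18)|z − 1|, which is < ϵ once |z − 1| < (18/35)ϵ.
Take δ = min(3, (18/35)ϵ). Then 0 < |z − 1| < δ forces both bounds, so |(-6z + 5)/(z + 5) + 1/6| < ϵ.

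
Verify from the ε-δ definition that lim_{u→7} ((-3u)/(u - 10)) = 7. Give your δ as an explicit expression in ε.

Suppose ε > 0. We want δ > 0 with 0 < |u − 7| < δ ⇒ |(-3u)/(u - 10) − 7| < ε.
Combining over a common denominator, (-3u)/(u - 10) − 7 = [(-3u)·(-3) − (-21)·(u - 10)] / [(-3)·(u - 10)] = 30(u − 7) / ((-3)(u - 10)).
So |(-3u)/(u - 10) − 7| = 30|u − 7| / (3·|u − 10|).
Require δ ≤ 3/2, so |u − 10| ≥ |-3| − |u − 7| > 3 − 3/2 = 3/2.
Hence |(-3u)/(u - 10) − 7| < 30|u − 7|/(3·(3/2)) = (20/3)|u − 7|, which is < ε once |u − 7| < (3/20)ε.
Take δ = min(3/2, (3/20)ε). Then 0 < |u − 7| < δ forces both bounds, so |(-3u)/(u - 10) − 7| < ε.

δ = min(3/2, (3/20)ε)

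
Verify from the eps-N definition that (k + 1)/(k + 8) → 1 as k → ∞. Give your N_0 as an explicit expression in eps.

Suppose eps > 0. For k ≥ 1, |(k + 1)/(k + 8) − 1| = |-7|/((k + 8)) = 7/((k + 8)).
Since k + 8 ≥ k for k ≥ 1, this is ≤ 7/(k) = 7/k.
So |(k + 1)/(k + 8) − 1| < eps whenever k > 7/eps.
Take N_0 = 7/eps. If k > N_0 then |(k + 1)/(k + 8) − 1| ≤ 7/k < eps.

N_0 = 7/eps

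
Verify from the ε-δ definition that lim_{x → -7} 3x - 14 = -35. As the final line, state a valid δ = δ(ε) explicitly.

Suppose ε > 0. We need δ > 0 so that 0 < |x + 7| < δ implies |(3x - 14) + 35| < ε.
|(3x - 14) + 35| = |3x + 21| = 3|x + 7|.
Thus it suffices that |x + 7| < ε/3.
Choosing δ = ε/3 gives |(3x - 14) + 35| = 3|x + 7| < ε whenever |x + 7| < δ.

δ = ε/3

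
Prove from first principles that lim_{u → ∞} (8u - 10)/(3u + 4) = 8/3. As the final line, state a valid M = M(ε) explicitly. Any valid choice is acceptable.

Let ε > 0. We seek M > 0 such that u > M implies |(8u - 10)/(3u + 4) − (8/3)| < ε.
(8u - 10)/(3u + 4) − (8/3) = (3(8u - 10) − 8(3u + 4)) / (3(3u + 4)) = -62/(3(3u + 4)).
For u > 0 we have 3u + 4 > 3u, so |(8u - 10)/(3u + 4) − (8/3)| = 62/(3(3u + 4)) < 62/(3·3u) = (62/9)/u.
Thus |(8u - 10)/(3u + 4) − (8/3)| < ε whenever u > (62/9)/ε.
Take M = (62/9)/ε. If u > M then |(8u - 10)/(3u + 4) − (8/3)| < (62/9)/u < ε.

M = (62/9)/ε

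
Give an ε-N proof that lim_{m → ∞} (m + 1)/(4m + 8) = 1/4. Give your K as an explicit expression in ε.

K = (1/4)/ε

Let ε > 0 be given. For m ≥ 1, |(m + 1)/(4m + 8) − (1/4)| = |-4|/(4(4m + 8)) = 4/(4(4m + 8)).
Since 4m + 8 ≥ 4m for m ≥ 1, this is ≤ 4/(4·4m) = (1/4)/m.
So |(m + 1)/(4m + 8) − (1/4)| < ε whenever m > (1/4)/ε.
Take K = (1/4)/ε. If m > K then |(m + 1)/(4m + 8) − (1/4)| ≤ (1/4)/m < ε.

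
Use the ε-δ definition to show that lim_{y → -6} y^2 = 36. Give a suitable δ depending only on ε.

δ = min(2, ε/14)

Let ε > 0. We seek δ > 0 with 0 < |y + 6| < δ ⇒ |y^2 − 36| < ε.
Factor: y^2 − 36 = (y + 6)(y - 6), so |y^2 − 36| = |y + 6|·|y - 6|.
Restrict δ ≤ 2. Then |y + 6| < 2 gives |y| < 8, so by the triangle inequality |y - 6| ≤ 8 + 6 = 14.
Hence |y^2 − 36| ≤ 14|y + 6|, which is < ε once |y + 6| < ε/14.
Take δ = min(2, ε/14). If 0 < |y + 6| < δ then both bounds hold and |y^2 − 36| ≤ 14|y + 6| < 14·(ε/14) = ε.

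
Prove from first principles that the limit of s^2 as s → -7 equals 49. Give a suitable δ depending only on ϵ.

δ = min(1, ϵ/15)

Suppose ϵ > 0. We seek δ > 0 with 0 < |s + 7| < δ ⇒ |s^2 − 49| < ϵ.
Factor: s^2 − 49 = (s + 7)(s - 7), so |s^2 − 49| = |s + 7|·|s - 7|.
Restrict δ ≤ 1. Then |s + 7| < 1 gives |s| < 8, so by the triangle inequality |s - 7| ≤ 8 + 7 = 15.
Hence |s^2 − 49| ≤ 15|s + 7|, which is < ϵ once |s + 7| < ϵ/15.
Take δ = min(1, ϵ/15). If 0 < |s + 7| < δ then both bounds hold and |s^2 − 49| ≤ 15|s + 7| < 15·(ϵ/15) = ϵ.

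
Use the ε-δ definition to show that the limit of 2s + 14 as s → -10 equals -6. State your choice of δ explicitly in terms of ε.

Fix ε > 0. We need δ > 0 so that 0 < |s + 10| < δ implies |(2s + 14) + 6| < ε.
|(2s + 14) + 6| = |2s + 20| = 2|s + 10|.
So 2|s + 10| < ε exactly when |s + 10| < ε/2.
Take δ = ε/2. If 0 < |s + 10| < δ then |(2s + 14) + 6| = 2|s + 10| < 2·(ε/2) = ε.

δ = ε/2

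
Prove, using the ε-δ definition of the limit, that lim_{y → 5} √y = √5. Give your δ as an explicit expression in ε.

Let ε > 0. We want δ > 0 such that 0 < |y − 5| < δ implies |√y − √5| < ε.
Multiplying by the conjugate, |√y − √5| = |y − 5|/(√y + √5).
Restrict δ ≤ 5 so that |y − 5| < 5 forces y > 0, and then √y + √5 > √5.
Hence |√y − √5| < |y − 5|/√5, which is < ε once |y − 5| < √5·ε.
Take δ = min(5, √5·ε). If 0 < |y − 5| < δ then y > 0 and |√y − √5| < |y − 5|/√5 < ε.

δ = min(5, √5·ε)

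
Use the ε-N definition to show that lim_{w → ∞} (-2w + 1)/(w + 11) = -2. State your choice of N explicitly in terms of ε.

N = 23/ε

Suppose ε > 0. We seek N > 0 such that w > N implies |(-2w + 1)/(w + 11) + 2| < ε.
(-2w + 1)/(w + 11) + 2 = ((-2w + 1) − (-2)(w + 11)) / ((w + 11)) = 23/((w + 11)).
For w > 0 we have w + 11 > w, so |(-2w + 1)/(w + 11) + 2| = 23/((w + 11)) < 23/(w) = 23/w.
Thus |(-2w + 1)/(w + 11) + 2| < ε whenever w > 23/ε.
Take N = 23/ε. If w > N then |(-2w + 1)/(w + 11) + 2| < 23/w < ε.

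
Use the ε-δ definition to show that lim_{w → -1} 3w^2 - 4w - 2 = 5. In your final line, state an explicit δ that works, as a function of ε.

Fix ε > 0. We want δ > 0 such that 0 < |w + 1| < δ implies |(3w^2 - 4w - 2) − 5| < ε.
(3w^2 - 4w - 2) − 5 = 3w^2 - 4w - 7 = (w + 1)(3w - 7).
So |(3w^2 - 4w - 2) − 5| = |w + 1|·|3w - 7|.
Assume first that |w + 1| < 1, so |w| < 2. Then |3w - 7| ≤ 3·2 + 7 = 13.
Hence |(3w^2 - 4w - 2) − 5| ≤ 13|w + 1| < ε provided |w + 1| < ε/13.
Choosing δ = min(1, ε/13) ensures both conditions, hence |(3w^2 - 4w - 2) − 5| < ε.

δ = min(1, ε/13)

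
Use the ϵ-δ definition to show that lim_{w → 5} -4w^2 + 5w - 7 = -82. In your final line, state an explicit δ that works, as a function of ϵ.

Suppose ϵ > 0. We want δ > 0 such that 0 < |w − 5| < δ implies |(-4w^2 + 5w - 7) + 82| < ϵ.
(-4w^2 + 5w - 7) + 82 = -4w^2 + 5w + 75 = (w − 5)(-4w - 15).
So |(-4w^2 + 5w - 7) + 82| = |w − 5|·|-4w - 15|.
Assume first that |w − 5| < 1, so |w| < 6. Then |-4w - 15| ≤ 4·6 + 15 = 39.
Hence |(-4w^2 + 5w - 7) + 82| ≤ 39|w − 5| < ϵ provided |w − 5| < ϵ/39.
Choosing δ = min(1, ϵ/39) ensures both conditions, hence |(-4w^2 + 5w - 7) + 82| < ϵ.

δ = min(1, ϵ/39)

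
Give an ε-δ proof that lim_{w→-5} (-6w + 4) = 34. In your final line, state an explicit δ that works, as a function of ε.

δ = ε/6

Suppose ε > 0. We need δ > 0 so that 0 < |w + 5| < δ implies |(-6w + 4) − 34| < ε.
|(-6w + 4) − 34| = |-6w - 30| = 6|w + 5|.
So 6|w + 5| < ε exactly when |w + 5| < ε/6.
Choosing δ = ε/6 gives |(-6w + 4) − 34| = 6|w + 5| < ε whenever |w + 5| < δ.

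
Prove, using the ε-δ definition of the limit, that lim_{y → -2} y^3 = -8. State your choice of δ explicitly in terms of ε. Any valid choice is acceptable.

Let ε > 0 be given. We seek δ > 0 with 0 < |y + 2| < δ ⇒ |y^3 + 8| < ε.
Factor: y^3 + 8 = (y + 2)(y^2 - 2y + 4), so |y^3 + 8| = |y + 2|·|y^2 - 2y + 4|.
Restrict δ ≤ 2. Then |y + 2| < 2 gives |y| < 4, so by the triangle inequality |y^2 - 2y + 4| ≤ 4^2 + 2·4 + 4 = 28.
Hence |y^3 + 8| ≤ 28|y + 2|, which is < ε once |y + 2| < ε/28.
Take δ = min(2, ε/28). If 0 < |y + 2| < δ then both bounds hold and |y^3 + 8| ≤ 28|y + 2| < 28·(ε/28) = ε.

δ = min(2, ε/28)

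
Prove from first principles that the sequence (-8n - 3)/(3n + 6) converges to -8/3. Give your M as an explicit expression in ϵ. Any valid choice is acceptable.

Let ϵ > 0. For n ≥ 1, |(-8n - 3)/(3n + 6) + 8/3| = |39|/(3(3n + 6)) = 39/(3(3n + 6)).
Since 3n + 6 ≥ 3n for n ≥ 1, this is ≤ 39/(3·3n) = (13/3)/n.
So |(-8n - 3)/(3n + 6) + 8/3| < ϵ whenever n > (13/3)/ϵ.
Take M = (13/3)/ϵ. If n > M then |(-8n - 3)/(3n + 6) + 8/3| ≤ (13/3)/n < ϵ.

M = (13/3)/ϵ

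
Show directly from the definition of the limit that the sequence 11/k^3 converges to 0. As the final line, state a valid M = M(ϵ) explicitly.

Suppose ϵ > 0. For k ≥ 1, |11/k^3 − 0| = 11/k^3.
11/k^3 < ϵ ⇔ k^3 > 11/ϵ ⇔ k > (11/ϵ)^{1/3}.
Take M = (11/ϵ)^{1/3}. Then k > M implies 11/k^3 < ϵ.

M = (11/ϵ)^{1/3}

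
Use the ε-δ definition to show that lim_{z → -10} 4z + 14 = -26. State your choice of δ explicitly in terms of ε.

δ = ε/4

Suppose ε > 0. We need δ > 0 so that 0 < |z + 10| < δ implies |(4z + 14) + 26| < ε.
Since (4z + 14) + 26 = 4(z + 10), we have |(4z + 14) + 26| = 4|z + 10|.
So 4|z + 10| < ε exactly when |z + 10| < ε/4.
Choosing δ = ε/4 gives |(4z + 14) + 26| = 4|z + 10| < ε whenever |z + 10| < δ.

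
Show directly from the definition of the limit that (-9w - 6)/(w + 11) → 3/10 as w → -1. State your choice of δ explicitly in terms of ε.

Let ε > 0. We want δ > 0 with 0 < |w + 1| < δ ⇒ |(-9w - 6)/(w + 11) − (3/10)| < ε.
Combining over a common denominator, (-9w - 6)/(w + 11) − (3/10) = [(-9w - 6)·10 − 3·(w + 11)] / [10·(w + 11)] = -93(w + 1) / (10(w + 11)).
So |(-9w - 6)/(w + 11) − (3/10)| = 93|w + 1| / (10·|w + 11|).
Require δ ≤ 5, so |w + 11| ≥ |10| − |w + 1| > 10 − 5 = 5.
Hence |(-9w - 6)/(w + 11) − (3/10)| < 93|w + 1|/(10·5) = (93/50)|w + 1|, which is < ε once |w + 1| < (50/93)ε.
Take δ = min(5, (50/93)ε). Then 0 < |w + 1| < δ forces both bounds, so |(-9w - 6)/(w + 11) − (3/10)| < ε.

δ = min(5, (50/93)ε)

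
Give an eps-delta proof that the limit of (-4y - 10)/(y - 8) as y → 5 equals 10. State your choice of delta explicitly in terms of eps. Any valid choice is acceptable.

Let eps > 0. We want delta > 0 with 0 < |y − 5| < delta ⇒ |(-4y - 10)/(y - 8) − 10| < eps.
Combining over a common denominator, (-4y - 10)/(y - 8) − 10 = [(-4y - 10)·(-3) − (-30)·(y - 8)] / [(-3)·(y - 8)] = 42(y − 5) / ((-3)(y - 8)).
So |(-4y - 10)/(y - 8) − 10| = 42|y − 5| / (3·|y − 8|).
Require delta ≤ 3/2, so |y − 8| ≥ |-3| − |y − 5| > 3 − 3/2 = 3/2.
Hence |(-4y - 10)/(y - 8) − 10| < 42|y − 5|/(3·(3/2)) = (28/3)|y − 5|, which is < eps once |y − 5| < (3/28)eps.
Take delta = min(3/2, (3/28)eps). Then 0 < |y − 5| < delta forces both bounds, so |(-4y - 10)/(y - 8) − 10| < eps.

delta = min(3/2, (3/28)eps)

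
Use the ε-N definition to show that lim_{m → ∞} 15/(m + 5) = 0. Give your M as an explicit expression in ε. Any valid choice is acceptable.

M = 15/ε

Let ε > 0. For m ≥ 1, |15/(m + 5) − 0| = 15/(m + 5) ≤ 15/m.
We need 15/m < ε, i.e. m > 15/ε.
Take M = 15/ε. If m > M then |15/(m + 5)| ≤ 15/m < ε.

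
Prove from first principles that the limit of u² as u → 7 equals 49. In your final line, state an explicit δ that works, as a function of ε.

δ = min(1, ε/15)

Fix ε > 0. We seek δ > 0 with 0 < |u − 7| < δ ⇒ |u² − 49| < ε.
Factor: u² − 49 = (u − 7)(u + 7), so |u² − 49| = |u − 7|·|u + 7|.
Restrict δ ≤ 1. Then |u − 7| < 1 gives |u| < 8, so by the triangle inequality |u + 7| ≤ 8 + 7 = 15.
Hence |u² − 49| ≤ 15|u − 7|, which is < ε once |u − 7| < ε/15.
Take δ = min(1, ε/15). If 0 < |u − 7| < δ then both bounds hold and |u² − 49| ≤ 15|u − 7| < 15·(ε/15) = ε.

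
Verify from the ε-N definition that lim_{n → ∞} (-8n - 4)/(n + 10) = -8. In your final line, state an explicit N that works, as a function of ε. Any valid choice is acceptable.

N = 76/ε

Let ε > 0 be given. For n ≥ 1, |(-8n - 4)/(n + 10) + 8| = |76|/((n + 10)) = 76/((n + 10)).
Since n + 10 ≥ n for n ≥ 1, this is ≤ 76/(n) = 76/n.
So |(-8n - 4)/(n + 10) + 8| < ε whenever n > 76/ε.
Take N = 76/ε. If n > N then |(-8n - 4)/(n + 10) + 8| ≤ 76/n < ε.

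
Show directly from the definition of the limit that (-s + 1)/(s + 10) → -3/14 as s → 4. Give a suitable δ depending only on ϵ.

Let ϵ > 0 be given. We want δ > 0 with 0 < |s − 4| < δ ⇒ |(-s + 1)/(s + 10) + 3/14| < ϵ.
Combining over a common denominator, (-s + 1)/(s + 10) + 3/14 = [(-s + 1)·14 − (-3)·(s + 10)] / [14·(s + 10)] = -11(s − 4) / (14(s + 10)).
So |(-s + 1)/(s + 10) + 3/14| = 11|s − 4| / (14·|s + 10|).
Restrict δ ≤ 7. Then |s − 4| < 7 gives |s + 10| = |(s − 4) + 14| ≥ 14 − 7 = 7.
Hence |(-s + 1)/(s + 10) + 3/14| < 11|s − 4|/(14·7) = (11/98)|s − 4|, which is < ϵ once |s − 4| < (98/11)ϵ.
Take δ = min(7, (98/11)ϵ). Then 0 < |s − 4| < δ forces both bounds, so |(-s + 1)/(s + 10) + 3/14| < ϵ.

δ = min(7, (98/11)ϵ)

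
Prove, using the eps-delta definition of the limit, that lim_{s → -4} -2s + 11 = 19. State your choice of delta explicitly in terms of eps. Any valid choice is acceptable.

Suppose eps > 0. We need delta > 0 so that 0 < |s + 4| < delta implies |(-2s + 11) − 19| < eps.
Since (-2s + 11) − 19 = -2(s + 4), we have |(-2s + 11) − 19| = 2|s + 4|.
Thus it suffices that |s + 4| < eps/2.
Choosing delta = eps/2 gives |(-2s + 11) − 19| = 2|s + 4| < eps whenever |s + 4| < delta.

delta = eps/2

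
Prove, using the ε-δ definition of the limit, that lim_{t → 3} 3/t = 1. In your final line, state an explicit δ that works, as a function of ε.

Fix ε > 0. We seek δ > 0 such that 0 < |t − 3| < δ implies |3/t − 1| < ε.
|3/t − 1| = 3·|3 − t|/(3·|t|) = 3|t − 3|/(3|t|).
Restrict δ ≤ 3/2. Then |t − 3| < 3/2 gives |t| > 3/2, so 3|t| > 9/2.
Then |3/t − 1| < 3|t − 3|/(9/2), which is < ε when |t − 3| < (3/2)ε.
Take δ = min(3/2, (3/2)ε). Then 0 < |t − 3| < δ gives both |t − 3| < 3/2 and |t − 3| < (3/2)ε, so |3/t − 1| < ε.

δ = min(3/2, (3/2)ε)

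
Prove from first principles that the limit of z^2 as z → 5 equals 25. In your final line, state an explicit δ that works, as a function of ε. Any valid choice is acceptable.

Suppose ε > 0. We seek δ > 0 with 0 < |z − 5| < δ ⇒ |z^2 − 25| < ε.
Factor: z^2 − 25 = (z − 5)(z + 5), so |z^2 − 25| = |z − 5|·|z + 5|.
Restrict δ ≤ 2. Then |z − 5| < 2 gives |z| < 7, so by the triangle inequality |z + 5| ≤ 7 + 5 = 12.
Hence |z^2 − 25| ≤ 12|z − 5|, which is < ε once |z − 5| < ε/12.
Take δ = min(2, ε/12). If 0 < |z − 5| < δ then both bounds hold and |z^2 − 25| ≤ 12|z − 5| < 12·(ε/12) = ε.

δ = min(2, ε/12)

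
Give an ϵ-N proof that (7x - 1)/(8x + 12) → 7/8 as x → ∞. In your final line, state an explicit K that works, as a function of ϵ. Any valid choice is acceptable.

Fix ϵ > 0. We seek K > 0 such that x > K implies |(7x - 1)/(8x + 12) − (7/8)| < ϵ.
(7x - 1)/(8x + 12) − (7/8) = (8(7x - 1) − 7(8x + 12)) / (8(8x + 12)) = -92/(8(8x + 12)).
For x > 0 we have 8x + 12 > 8x, so |(7x - 1)/(8x + 12) − (7/8)| = 92/(8(8x + 12)) < 92/(8·8x) = (23/16)/x.
Thus |(7x - 1)/(8x + 12) − (7/8)| < ϵ whenever x > (23/16)/ϵ.
Take K = (23/16)/ϵ. If x > K then |(7x - 1)/(8x + 12) − (7/8)| < (23/16)/x < ϵ.

K = (23/16)/ϵ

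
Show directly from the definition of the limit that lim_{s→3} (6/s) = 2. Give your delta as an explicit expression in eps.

Let eps > 0 be given. We seek delta > 0 such that 0 < |s − 3| < delta implies |6/s − 2| < eps.
|6/s − 2| = 6·|3 − s|/(3·|s|) = 6|s − 3|/(3|s|).
Require delta ≤ 3/2 so that |s| > 3 − 3/2 = 3/2, hence 3|s| > 9/2.
Then |6/s − 2| < 6|s − 3|/(9/2), which is < eps when |s − 3| < (3/4)eps.
Take delta = min(3/2, (3/4)eps). Then 0 < |s − 3| < delta gives both |s − 3| < 3/2 and |s − 3| < (3/4)eps, so |6/s − 2| < eps.

delta = min(3/2, (3/4)eps)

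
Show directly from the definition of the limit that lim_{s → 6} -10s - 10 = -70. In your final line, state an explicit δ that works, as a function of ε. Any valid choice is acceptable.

Let ε > 0. We need δ > 0 so that 0 < |s − 6| < δ implies |(-10s - 10) + 70| < ε.
|(-10s - 10) + 70| = |-10s + 60| = 10|s − 6|.
Thus it suffices that |s − 6| < ε/10.
Take δ = ε/10. If 0 < |s − 6| < δ then |(-10s - 10) + 70| = 10|s − 6| < 10·(ε/10) = ε.

δ = ε/10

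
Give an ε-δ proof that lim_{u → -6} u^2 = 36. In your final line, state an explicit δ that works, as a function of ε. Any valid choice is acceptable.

δ = min(1, ε/13)

Fix ε > 0. We seek δ > 0 with 0 < |u + 6| < δ ⇒ |u^2 − 36| < ε.
Factor: u^2 − 36 = (u + 6)(u - 6), so |u^2 − 36| = |u + 6|·|u - 6|.
Restrict δ ≤ 1. Then |u + 6| < 1 gives |u| < 7, so by the triangle inequality |u - 6| ≤ 7 + 6 = 13.
Hence |u^2 − 36| ≤ 13|u + 6|, which is < ε once |u + 6| < ε/13.
Take δ = min(1, ε/13). If 0 < |u + 6| < δ then both bounds hold and |u^2 − 36| ≤ 13|u + 6| < 13·(ε/13) = ε.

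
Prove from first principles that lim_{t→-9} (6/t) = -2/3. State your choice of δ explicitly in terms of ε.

δ = min(9/2, (27/4)ε)

Suppose ε > 0. We seek δ > 0 such that 0 < |t + 9| < δ implies |6/t + 2/3| < ε.
|6/t + 2/3| = 6·|-9 − t|/(9·|t|) = 6|t + 9|/(9|t|).
Require δ ≤ 9/2 so that |t| > 9 − 9/2 = 9/2, hence 9|t| > 81/2.
Then |6/t + 2/3| < 6|t + 9|/(81/2), which is < ε when |t + 9| < (27/4)ε.
Take δ = min(9/2, (27/4)ε). Then 0 < |t + 9| < δ gives both |t + 9| < 9/2 and |t + 9| < (27/4)ε, so |6/t + 2/3| < ε.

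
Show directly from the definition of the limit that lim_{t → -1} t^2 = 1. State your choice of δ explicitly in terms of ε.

Suppose ε > 0. We seek δ > 0 with 0 < |t + 1| < δ ⇒ |t^2 − 1| < ε.
Factor: t^2 − 1 = (t + 1)(t - 1), so |t^2 − 1| = |t + 1|·|t - 1|.
Restrict δ ≤ 1. Then |t + 1| < 1 gives |t| < 2, so by the triangle inequality |t - 1| ≤ 2 + 1 = 3.
Hence |t^2 − 1| ≤ 3|t + 1|, which is < ε once |t + 1| < ε/3.
Take δ = min(1, ε/3). If 0 < |t + 1| < δ then both bounds hold and |t^2 − 1| ≤ 3|t + 1| < 3·(ε/3) = ε.

δ = min(1, ε/3)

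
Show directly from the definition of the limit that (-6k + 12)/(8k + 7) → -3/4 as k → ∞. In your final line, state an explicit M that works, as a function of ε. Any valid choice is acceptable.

M = (69/32)/ε

Suppose ε > 0. For k ≥ 1, |(-6k + 12)/(8k + 7) + 3/4| = |138|/(8(8k + 7)) = 138/(8(8k + 7)).
Since 8k + 7 ≥ 8k for k ≥ 1, this is ≤ 138/(8·8k) = (69/32)/k.
So |(-6k + 12)/(8k + 7) + 3/4| < ε whenever k > (69/32)/ε.
Take M = (69/32)/ε. If k > M then |(-6k + 12)/(8k + 7) + 3/4| ≤ (69/32)/k < ε.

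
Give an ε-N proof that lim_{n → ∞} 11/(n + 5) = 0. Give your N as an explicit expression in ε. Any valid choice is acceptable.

Let ε > 0 be given. For n ≥ 1, |11/(n + 5) − 0| = 11/(n + 5) ≤ 11/n.
We need 11/n < ε, i.e. n > 11/ε.
Take N = 11/ε. If n > N then |11/(n + 5)| ≤ 11/n < ε.

N = 11/ε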